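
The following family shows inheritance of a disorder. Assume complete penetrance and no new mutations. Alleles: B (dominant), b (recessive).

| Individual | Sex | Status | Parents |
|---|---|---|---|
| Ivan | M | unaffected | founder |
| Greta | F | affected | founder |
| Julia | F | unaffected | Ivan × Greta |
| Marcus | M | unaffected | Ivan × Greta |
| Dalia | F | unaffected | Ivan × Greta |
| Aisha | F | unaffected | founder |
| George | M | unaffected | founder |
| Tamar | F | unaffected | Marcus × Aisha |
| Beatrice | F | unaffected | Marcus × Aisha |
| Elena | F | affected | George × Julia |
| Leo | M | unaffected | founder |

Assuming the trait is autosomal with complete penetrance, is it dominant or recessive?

recessive

George and Julia are both unaffected yet have an affected child Elena. Under dominance, an affected child requires at least one affected parent, so the trait cannot be dominant.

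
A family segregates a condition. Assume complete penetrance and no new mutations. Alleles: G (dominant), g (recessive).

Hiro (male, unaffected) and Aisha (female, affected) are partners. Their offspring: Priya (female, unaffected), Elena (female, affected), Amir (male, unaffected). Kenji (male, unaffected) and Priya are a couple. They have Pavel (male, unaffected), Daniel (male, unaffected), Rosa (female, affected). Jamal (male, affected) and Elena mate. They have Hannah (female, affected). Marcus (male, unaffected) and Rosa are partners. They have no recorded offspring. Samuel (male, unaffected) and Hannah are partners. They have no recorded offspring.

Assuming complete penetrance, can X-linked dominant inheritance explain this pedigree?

No

Under X-linked dominant, Rosa (affected, female) cannot arise from Kenji (unaffected) × Priya (unaffected).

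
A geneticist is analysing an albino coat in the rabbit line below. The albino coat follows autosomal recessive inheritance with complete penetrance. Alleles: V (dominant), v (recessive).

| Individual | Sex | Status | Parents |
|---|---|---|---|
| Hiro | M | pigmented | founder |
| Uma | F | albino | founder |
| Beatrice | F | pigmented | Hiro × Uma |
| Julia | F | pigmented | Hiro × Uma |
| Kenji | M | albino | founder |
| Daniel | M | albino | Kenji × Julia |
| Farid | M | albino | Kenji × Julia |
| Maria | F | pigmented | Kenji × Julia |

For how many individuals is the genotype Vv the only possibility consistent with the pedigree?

3

Obligate heterozygotes: Beatrice is pigmented so carries V and received v from Uma (vv), so Beatrice is Vv; Julia is pigmented so carries V and received v from Uma (vv), so Julia is Vv; Maria is pigmented so carries V and received v from Kenji (vv), so Maria is Vv.
Every other individual is either homozygous by phenotype or has at least one consistent homozygous assignment, so the count is 3.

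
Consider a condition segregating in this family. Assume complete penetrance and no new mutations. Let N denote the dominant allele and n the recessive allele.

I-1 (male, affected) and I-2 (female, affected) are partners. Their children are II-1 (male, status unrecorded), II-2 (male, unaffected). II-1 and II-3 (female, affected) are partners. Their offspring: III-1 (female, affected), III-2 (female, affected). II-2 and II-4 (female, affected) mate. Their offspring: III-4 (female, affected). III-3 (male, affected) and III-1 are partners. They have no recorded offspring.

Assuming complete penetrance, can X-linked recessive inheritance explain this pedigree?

No

Under X-linked recessive, II-2 (unaffected, male) cannot arise from I-1 (affected) × I-2 (affected).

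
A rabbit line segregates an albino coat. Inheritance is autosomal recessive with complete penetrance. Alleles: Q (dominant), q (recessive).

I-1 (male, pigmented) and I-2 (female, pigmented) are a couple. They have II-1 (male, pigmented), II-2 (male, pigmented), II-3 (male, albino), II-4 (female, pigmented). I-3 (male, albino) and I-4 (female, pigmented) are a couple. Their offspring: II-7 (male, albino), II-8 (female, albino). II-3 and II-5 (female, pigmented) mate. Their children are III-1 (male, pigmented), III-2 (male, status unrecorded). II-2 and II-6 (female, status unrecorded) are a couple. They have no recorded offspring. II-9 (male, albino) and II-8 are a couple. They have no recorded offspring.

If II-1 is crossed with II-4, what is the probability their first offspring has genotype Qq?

I-1 is pigmented so carries Q and passed q to II-3 (qq), so I-1 is Qq.
I-2 is pigmented so carries Q and passed q to II-3 (qq), so I-2 is Qq.
II-1 is a pigmented offspring of I-1 (Qq) × I-2 (Qq), whose cross gives 1/4 QQ : 1/2 Qq : 1/4 qq; conditioning on being pigmented, II-1 is QQ with probability 1/3, Qq with probability 2/3.
II-4 is a pigmented offspring of I-1 (Qq) × I-2 (Qq), whose cross gives 1/4 QQ : 1/2 Qq : 1/4 qq; conditioning on being pigmented, II-4 is QQ with probability 1/3, Qq with probability 2/3.
Summing over parental genotype combinations, P(offspring has genotype Qq) = 2/9·1/2 + 2/9·1/2 + 4/9·1/2 = 4/9.

4/9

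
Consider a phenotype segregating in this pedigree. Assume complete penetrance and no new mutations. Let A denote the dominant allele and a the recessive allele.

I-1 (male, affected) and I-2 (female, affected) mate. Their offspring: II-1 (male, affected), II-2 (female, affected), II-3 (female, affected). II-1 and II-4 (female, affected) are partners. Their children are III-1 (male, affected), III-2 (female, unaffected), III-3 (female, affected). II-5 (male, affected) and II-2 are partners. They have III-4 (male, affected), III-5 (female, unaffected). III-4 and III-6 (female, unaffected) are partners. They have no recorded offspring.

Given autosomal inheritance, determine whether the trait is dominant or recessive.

II-1 and II-4 are both affected yet have an unaffected child III-2. Under a recessive model two affected parents are homozygous and every child would be affected, so the trait cannot be recessive.

dominant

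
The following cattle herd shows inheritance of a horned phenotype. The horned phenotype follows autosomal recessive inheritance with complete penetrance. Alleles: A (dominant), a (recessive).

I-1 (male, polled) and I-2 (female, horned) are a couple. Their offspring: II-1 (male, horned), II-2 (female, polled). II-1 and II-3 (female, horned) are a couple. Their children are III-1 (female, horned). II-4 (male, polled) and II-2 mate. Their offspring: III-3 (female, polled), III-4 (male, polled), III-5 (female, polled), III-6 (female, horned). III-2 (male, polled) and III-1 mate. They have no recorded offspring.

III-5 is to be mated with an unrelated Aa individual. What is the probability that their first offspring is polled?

5/6

II-4 is polled so carries A and passed a to III-6 (aa), so II-4 is Aa.
II-2 is polled so carries A and received a from I-2 (aa), so II-2 is Aa.
III-5 is a polled offspring of II-4 (Aa) × II-2 (Aa), whose cross gives 1/4 AA : 1/2 Aa : 1/4 aa; conditioning on being polled, III-5 is AA with probability 1/3, Aa with probability 2/3.
Summing over parental genotype combinations, P(offspring is polled) = 1/3·1 + 2/3·3/4 = 5/6.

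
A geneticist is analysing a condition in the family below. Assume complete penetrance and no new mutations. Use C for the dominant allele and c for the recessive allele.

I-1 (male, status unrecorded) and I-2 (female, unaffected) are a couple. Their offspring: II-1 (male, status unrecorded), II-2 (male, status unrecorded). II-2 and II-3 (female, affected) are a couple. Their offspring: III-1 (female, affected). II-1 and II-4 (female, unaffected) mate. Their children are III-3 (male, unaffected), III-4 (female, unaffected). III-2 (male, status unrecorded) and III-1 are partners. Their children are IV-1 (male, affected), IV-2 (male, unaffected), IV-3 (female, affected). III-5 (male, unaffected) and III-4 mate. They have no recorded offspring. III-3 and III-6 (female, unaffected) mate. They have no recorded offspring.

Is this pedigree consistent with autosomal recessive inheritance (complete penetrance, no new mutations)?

Yes

A consistent assignment under autosomal recessive exists: I-1 CC, I-2 Cc, II-1 CC, II-2 Cc, II-3 cc, II-4 CC, III-1 cc, III-2 Cc, III-3 CC, III-4 CC, III-5 CC, III-6 CC, IV-1 cc, IV-2 Cc, IV-3 cc.
In this assignment every recorded phenotype matches its genotype and every non-founder's genotype is obtainable from its parents' genotypes, so the pedigree is consistent.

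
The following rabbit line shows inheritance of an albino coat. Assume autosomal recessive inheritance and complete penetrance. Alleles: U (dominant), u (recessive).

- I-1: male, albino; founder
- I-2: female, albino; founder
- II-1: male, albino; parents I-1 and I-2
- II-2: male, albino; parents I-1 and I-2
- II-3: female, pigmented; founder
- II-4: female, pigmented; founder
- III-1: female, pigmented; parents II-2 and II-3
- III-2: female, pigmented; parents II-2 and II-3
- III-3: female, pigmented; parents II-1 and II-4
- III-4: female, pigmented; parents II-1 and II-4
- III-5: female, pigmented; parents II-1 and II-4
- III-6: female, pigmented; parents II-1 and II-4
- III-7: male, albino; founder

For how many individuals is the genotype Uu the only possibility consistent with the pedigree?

Obligate heterozygotes: III-1 is pigmented so carries U and received u from II-2 (uu), so III-1 is Uu; III-2 is pigmented so carries U and received u from II-2 (uu), so III-2 is Uu; III-3 is pigmented so carries U and received u from II-1 (uu), so III-3 is Uu; III-4 is pigmented so carries U and received u from II-1 (uu), so III-4 is Uu; III-5 is pigmented so carries U and received u from II-1 (uu), so III-5 is Uu; III-6 is pigmented so carries U and received u from II-1 (uu), so III-6 is Uu.
Every other individual is either homozygous by phenotype or has at least one consistent homozygous assignment, so the count is 6.

6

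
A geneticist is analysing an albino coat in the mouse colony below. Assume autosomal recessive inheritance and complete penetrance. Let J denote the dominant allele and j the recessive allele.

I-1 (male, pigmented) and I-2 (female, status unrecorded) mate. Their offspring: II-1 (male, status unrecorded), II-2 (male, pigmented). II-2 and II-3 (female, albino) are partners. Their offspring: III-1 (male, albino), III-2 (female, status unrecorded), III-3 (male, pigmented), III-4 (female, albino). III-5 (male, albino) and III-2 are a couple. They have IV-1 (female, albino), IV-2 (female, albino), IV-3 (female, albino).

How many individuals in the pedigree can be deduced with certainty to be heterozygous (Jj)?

Obligate heterozygotes: II-2 is pigmented so carries J and passed j to III-1 (jj), so II-2 is Jj; III-3 is pigmented so carries J and received j from II-3 (jj), so III-3 is Jj.
Every other individual is either homozygous by phenotype or has at least one consistent homozygous assignment, so the count is 2.

2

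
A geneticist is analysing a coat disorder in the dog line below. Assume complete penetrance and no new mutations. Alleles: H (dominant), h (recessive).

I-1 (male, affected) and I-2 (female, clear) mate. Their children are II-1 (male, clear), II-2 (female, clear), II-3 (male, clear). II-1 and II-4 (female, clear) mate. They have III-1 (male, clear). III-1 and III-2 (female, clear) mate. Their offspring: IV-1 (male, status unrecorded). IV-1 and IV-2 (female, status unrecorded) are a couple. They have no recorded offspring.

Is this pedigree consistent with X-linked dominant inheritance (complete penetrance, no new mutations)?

No

Under X-linked dominant, II-2 (clear, female) cannot arise from I-1 (affected) × I-2 (clear).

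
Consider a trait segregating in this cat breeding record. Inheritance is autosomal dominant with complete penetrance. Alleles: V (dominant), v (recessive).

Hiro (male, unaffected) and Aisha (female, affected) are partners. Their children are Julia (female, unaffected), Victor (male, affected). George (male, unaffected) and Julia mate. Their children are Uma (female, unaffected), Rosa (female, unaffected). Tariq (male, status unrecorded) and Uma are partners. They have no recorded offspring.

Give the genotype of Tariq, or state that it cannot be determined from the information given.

cannot be determined

Tariq's phenotype is unrecorded, and no parent or child forces a single allele at both positions; consistent genotype assignments exist with Tariq as VV or Vv or vv.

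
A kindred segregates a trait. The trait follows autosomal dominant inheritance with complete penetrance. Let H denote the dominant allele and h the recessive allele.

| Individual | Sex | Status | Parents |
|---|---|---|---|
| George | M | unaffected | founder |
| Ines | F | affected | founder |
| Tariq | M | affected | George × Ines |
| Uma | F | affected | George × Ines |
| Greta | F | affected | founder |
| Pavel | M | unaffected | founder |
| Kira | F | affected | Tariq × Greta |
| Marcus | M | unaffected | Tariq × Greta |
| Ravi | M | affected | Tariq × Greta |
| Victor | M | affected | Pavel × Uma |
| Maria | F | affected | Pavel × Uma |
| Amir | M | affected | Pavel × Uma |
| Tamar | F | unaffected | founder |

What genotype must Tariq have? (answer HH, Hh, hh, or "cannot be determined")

Hh

From phenotype alone, Tariq is HH or Hh.
Tariq is affected so carries H and received h from George (hh), so Tariq is Hh.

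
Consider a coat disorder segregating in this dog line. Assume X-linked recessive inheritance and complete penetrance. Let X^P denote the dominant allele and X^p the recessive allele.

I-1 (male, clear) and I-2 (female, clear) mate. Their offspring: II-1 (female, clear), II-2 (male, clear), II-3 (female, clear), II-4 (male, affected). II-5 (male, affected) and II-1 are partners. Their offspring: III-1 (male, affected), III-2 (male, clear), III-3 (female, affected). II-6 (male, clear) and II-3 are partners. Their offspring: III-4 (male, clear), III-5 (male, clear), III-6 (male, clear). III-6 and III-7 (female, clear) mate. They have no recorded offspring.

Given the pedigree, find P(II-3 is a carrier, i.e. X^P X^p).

I-1 is clear, so I-1 is X^P Y.
I-2 is clear so carries P and passed p to II-1 (X^P X^p, whose P came from I-1), so I-2 is X^P X^p.
Their cross gives offspring ratios 1/2 X^P X^P : 1/2 X^P X^p. Conditioning on II-3 being clear, P(X^P X^p) = 1/2 / 1 = 1/2 before taking II-3's own offspring into account.
II-6 is clear, so II-6 is X^P Y.
Now use II-3's offspring. Probability of each recorded status — clear son III-4: 1/2 if II-3 is X^P X^p, 1 if X^P X^P; clear son III-5: 1/2 if II-3 is X^P X^p, 1 if X^P X^P; clear son III-6: 1/2 if II-3 is X^P X^p, 1 if X^P X^P.
Bayes: P(X^P X^p) = 1/2·1/8 / (1/2·1/8 + 1/2·1) = 1/9.

1/9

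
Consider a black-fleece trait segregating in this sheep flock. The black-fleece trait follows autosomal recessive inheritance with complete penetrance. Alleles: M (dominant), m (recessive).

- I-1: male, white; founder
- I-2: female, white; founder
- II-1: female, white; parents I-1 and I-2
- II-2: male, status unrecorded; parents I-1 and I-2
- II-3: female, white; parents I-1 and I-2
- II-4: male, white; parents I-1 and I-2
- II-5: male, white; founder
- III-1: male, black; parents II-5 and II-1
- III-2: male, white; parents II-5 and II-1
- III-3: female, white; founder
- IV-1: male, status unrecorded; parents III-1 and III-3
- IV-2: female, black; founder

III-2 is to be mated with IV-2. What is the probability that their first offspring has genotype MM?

0

II-5 is white so carries M and passed m to III-1 (mm), so II-5 is Mm.
II-1 is white so carries M and passed m to III-1 (mm), so II-1 is Mm.
III-2 is a white offspring of II-5 (Mm) × II-1 (Mm), whose cross gives 1/4 MM : 1/2 Mm : 1/4 mm; conditioning on being white, III-2 is MM with probability 1/3, Mm with probability 2/3.
IV-2 is black, so IV-2 is mm.
Summing over parental genotype combinations, P(offspring has genotype MM) = 0 = 0.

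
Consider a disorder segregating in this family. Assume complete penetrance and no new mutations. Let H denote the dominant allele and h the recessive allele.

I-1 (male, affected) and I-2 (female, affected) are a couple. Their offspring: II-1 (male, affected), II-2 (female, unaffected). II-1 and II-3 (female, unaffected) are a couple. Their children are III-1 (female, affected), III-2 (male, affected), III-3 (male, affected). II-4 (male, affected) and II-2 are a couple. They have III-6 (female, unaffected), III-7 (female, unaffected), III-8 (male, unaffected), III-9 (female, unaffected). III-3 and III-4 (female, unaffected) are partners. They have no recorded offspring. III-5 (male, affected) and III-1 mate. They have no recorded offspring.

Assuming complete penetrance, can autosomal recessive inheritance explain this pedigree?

Under autosomal recessive, II-2 (unaffected, female) cannot arise from I-1 (affected) × I-2 (affected).

No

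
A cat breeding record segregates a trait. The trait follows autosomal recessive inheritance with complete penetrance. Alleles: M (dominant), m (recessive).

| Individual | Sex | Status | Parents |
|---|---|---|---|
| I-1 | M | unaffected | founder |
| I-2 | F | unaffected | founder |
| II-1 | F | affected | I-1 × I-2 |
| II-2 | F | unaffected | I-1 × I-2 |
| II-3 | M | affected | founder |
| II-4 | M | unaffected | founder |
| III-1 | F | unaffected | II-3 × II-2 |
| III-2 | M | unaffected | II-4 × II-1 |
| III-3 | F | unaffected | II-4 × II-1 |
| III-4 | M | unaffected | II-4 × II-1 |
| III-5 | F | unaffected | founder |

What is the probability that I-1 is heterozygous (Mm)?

1

I-1 is unaffected so carries M and passed m to II-1 (mm), so I-1 is Mm, giving P(Mm) = 1.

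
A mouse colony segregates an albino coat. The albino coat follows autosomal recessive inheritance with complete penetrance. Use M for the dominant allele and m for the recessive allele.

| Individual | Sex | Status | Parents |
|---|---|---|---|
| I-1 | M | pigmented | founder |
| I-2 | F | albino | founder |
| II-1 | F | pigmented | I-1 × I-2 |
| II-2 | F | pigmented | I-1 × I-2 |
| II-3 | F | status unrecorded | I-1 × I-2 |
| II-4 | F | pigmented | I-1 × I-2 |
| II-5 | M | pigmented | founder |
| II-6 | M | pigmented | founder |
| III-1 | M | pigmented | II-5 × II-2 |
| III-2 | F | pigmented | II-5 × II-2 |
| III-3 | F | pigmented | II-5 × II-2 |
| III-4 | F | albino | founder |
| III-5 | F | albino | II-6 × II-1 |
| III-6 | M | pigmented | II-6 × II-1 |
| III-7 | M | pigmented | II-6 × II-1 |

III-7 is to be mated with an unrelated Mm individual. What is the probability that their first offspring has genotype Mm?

II-6 is pigmented so carries M and passed m to III-5 (mm), so II-6 is Mm.
II-1 is pigmented so carries M and received m from I-2 (mm), so II-1 is Mm.
III-7 is a pigmented offspring of II-6 (Mm) × II-1 (Mm), whose cross gives 1/4 MM : 1/2 Mm : 1/4 mm; conditioning on being pigmented, III-7 is MM with probability 1/3, Mm with probability 2/3.
Summing over parental genotype combinations, P(offspring has genotype Mm) = 1/3·1/2 + 2/3·1/2 = 1/2.

1/2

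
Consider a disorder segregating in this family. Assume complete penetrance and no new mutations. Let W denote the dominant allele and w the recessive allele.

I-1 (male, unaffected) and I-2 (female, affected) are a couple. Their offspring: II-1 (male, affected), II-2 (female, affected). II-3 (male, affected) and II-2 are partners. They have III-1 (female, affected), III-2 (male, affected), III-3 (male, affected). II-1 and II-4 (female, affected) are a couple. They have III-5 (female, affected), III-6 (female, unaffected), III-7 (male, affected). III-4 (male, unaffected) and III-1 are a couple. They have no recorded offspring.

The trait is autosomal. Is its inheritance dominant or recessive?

dominant

II-1 and II-4 are both affected yet have an unaffected child III-6. Under a recessive model two affected parents are homozygous and every child would be affected, so the trait cannot be recessive.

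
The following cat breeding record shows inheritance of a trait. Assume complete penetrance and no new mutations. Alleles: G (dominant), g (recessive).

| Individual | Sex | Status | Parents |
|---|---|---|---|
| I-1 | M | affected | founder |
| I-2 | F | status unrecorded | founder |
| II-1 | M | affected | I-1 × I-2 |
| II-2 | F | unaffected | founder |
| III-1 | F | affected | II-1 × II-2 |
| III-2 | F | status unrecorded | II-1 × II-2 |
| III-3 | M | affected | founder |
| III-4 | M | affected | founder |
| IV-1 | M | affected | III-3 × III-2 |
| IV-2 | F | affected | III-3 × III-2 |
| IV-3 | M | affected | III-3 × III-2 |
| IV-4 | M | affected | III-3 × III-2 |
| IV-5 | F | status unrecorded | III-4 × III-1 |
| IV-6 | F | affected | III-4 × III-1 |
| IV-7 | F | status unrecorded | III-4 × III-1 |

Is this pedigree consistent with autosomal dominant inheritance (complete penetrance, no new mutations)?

A consistent assignment under autosomal dominant exists: I-1 GG, I-2 GG, II-1 GG, II-2 gg, III-1 Gg, III-2 Gg, III-3 GG, III-4 GG, IV-1 GG, IV-2 GG, IV-3 GG, IV-4 GG, IV-5 GG, IV-6 GG, IV-7 GG.
In this assignment every recorded phenotype matches its genotype and every non-founder's genotype is obtainable from its parents' genotypes, so the pedigree is consistent.

Yes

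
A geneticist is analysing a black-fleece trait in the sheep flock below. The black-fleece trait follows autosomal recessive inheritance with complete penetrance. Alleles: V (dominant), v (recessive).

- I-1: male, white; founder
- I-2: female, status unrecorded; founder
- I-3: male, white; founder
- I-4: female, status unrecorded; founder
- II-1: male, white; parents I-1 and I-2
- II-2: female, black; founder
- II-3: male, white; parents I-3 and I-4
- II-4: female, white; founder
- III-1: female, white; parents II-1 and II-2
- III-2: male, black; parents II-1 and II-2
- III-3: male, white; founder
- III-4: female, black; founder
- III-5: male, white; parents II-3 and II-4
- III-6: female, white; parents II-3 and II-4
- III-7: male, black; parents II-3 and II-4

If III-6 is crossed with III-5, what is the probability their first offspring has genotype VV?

II-3 is white so carries V and passed v to III-7 (vv), so II-3 is Vv.
II-4 is white so carries V and passed v to III-7 (vv), so II-4 is Vv.
III-6 is a white offspring of II-3 (Vv) × II-4 (Vv), whose cross gives 1/4 VV : 1/2 Vv : 1/4 vv; conditioning on being white, III-6 is VV with probability 1/3, Vv with probability 2/3.
III-5 is a white offspring of II-3 (Vv) × II-4 (Vv), whose cross gives 1/4 VV : 1/2 Vv : 1/4 vv; conditioning on being white, III-5 is VV with probability 1/3, Vv with probability 2/3.
Summing over parental genotype combinations, P(offspring has genotype VV) = 1/9·1 + 2/9·1/2 + 2/9·1/2 + 4/9·1/4 = 4/9.

4/9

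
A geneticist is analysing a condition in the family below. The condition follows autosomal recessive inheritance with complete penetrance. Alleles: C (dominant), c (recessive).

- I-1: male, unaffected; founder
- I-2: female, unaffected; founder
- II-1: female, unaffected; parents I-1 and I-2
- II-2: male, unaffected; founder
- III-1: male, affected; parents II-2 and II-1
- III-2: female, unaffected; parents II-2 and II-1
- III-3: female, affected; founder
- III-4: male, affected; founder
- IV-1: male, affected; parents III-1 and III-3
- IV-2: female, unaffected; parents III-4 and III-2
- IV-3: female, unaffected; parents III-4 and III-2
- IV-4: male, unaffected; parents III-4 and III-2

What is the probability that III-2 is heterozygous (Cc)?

1/5

II-2 is unaffected so carries C and passed c to III-1 (cc), so II-2 is Cc.
II-1 is unaffected so carries C and passed c to III-1 (cc), so II-1 is Cc.
Their cross gives offspring ratios 1/4 CC : 1/2 Cc : 1/4 cc. Conditioning on III-2 being unaffected, P(Cc) = 1/2 / 3/4 = 2/3 before taking III-2's own offspring into account.
III-4 is affected, so III-4 is cc.
Now use III-2's offspring. Probability of each recorded status — unaffected daughter IV-2: 1/2 if III-2 is Cc, 1 if CC; unaffected daughter IV-3: 1/2 if III-2 is Cc, 1 if CC; unaffected son IV-4: 1/2 if III-2 is Cc, 1 if CC.
Bayes: P(Cc) = 2/3·1/8 / (2/3·1/8 + 1/3·1) = 1/5.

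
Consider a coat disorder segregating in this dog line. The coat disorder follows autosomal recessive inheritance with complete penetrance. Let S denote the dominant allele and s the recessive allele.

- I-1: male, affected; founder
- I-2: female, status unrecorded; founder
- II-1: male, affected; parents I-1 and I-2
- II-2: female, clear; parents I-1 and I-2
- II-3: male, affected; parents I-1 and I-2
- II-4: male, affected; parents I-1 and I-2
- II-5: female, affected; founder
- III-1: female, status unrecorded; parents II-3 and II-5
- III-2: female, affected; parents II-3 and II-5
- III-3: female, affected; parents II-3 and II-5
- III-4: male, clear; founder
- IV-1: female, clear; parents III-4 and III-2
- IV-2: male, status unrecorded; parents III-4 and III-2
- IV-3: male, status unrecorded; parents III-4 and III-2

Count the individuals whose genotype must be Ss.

3

Obligate heterozygotes: I-2 passed S to II-2 (Ss, whose s came from I-1) and passed s to II-1 (ss), so I-2 is Ss; II-2 is clear so carries S and received s from I-1 (ss), so II-2 is Ss; IV-1 is clear so carries S and received s from III-2 (ss), so IV-1 is Ss.
Every other individual is either homozygous by phenotype or has at least one consistent homozygous assignment, so the count is 3.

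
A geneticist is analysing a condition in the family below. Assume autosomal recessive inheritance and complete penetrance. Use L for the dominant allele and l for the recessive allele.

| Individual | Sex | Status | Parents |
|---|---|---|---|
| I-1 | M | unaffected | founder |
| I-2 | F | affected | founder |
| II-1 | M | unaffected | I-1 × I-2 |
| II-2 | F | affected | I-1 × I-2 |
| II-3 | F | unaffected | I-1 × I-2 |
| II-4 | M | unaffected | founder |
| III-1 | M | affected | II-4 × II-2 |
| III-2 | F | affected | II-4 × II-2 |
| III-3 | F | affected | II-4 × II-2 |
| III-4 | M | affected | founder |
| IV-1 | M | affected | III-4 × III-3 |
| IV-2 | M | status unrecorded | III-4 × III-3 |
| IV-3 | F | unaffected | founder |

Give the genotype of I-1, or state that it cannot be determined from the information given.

From phenotype alone, I-1 is LL or Ll.
I-1 is unaffected so carries L and passed l to II-2 (ll), so I-1 is Ll.

Ll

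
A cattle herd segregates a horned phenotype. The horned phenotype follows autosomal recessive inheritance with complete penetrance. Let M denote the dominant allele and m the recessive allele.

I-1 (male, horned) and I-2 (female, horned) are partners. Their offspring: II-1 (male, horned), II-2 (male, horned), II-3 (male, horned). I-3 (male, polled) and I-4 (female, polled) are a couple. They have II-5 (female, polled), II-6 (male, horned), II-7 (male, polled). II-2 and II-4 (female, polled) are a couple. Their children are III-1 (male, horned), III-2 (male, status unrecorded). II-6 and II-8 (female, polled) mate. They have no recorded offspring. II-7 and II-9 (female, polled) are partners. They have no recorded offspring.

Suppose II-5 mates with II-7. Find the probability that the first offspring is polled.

8/9

I-3 is polled so carries M and passed m to II-6 (mm), so I-3 is Mm.
I-4 is polled so carries M and passed m to II-6 (mm), so I-4 is Mm.
II-5 is a polled offspring of I-3 (Mm) × I-4 (Mm), whose cross gives 1/4 MM : 1/2 Mm : 1/4 mm; conditioning on being polled, II-5 is MM with probability 1/3, Mm with probability 2/3.
II-7 is a polled offspring of I-3 (Mm) × I-4 (Mm), whose cross gives 1/4 MM : 1/2 Mm : 1/4 mm; conditioning on being polled, II-7 is MM with probability 1/3, Mm with probability 2/3.
Summing over parental genotype combinations, P(offspring is polled) = 1/9·1 + 2/9·1 + 2/9·1 + 4/9·3/4 = 8/9.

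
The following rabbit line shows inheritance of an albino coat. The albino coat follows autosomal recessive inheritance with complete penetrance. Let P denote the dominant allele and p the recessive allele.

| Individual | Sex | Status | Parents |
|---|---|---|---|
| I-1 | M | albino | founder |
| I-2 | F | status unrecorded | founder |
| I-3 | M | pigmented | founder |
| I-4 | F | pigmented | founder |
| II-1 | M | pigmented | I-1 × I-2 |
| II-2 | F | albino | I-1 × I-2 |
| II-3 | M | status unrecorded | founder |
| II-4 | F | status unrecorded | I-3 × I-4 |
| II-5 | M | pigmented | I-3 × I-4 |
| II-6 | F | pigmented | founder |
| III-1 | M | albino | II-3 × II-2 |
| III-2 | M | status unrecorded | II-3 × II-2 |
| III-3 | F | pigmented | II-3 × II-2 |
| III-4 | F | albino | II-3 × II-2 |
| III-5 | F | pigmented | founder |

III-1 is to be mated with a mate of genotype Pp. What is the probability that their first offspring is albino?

1/2

III-1 is albino, so III-1 is pp.
The cross gives 1/2 Pp : 1/2 pp, so P(offspring is albino) = 1/2.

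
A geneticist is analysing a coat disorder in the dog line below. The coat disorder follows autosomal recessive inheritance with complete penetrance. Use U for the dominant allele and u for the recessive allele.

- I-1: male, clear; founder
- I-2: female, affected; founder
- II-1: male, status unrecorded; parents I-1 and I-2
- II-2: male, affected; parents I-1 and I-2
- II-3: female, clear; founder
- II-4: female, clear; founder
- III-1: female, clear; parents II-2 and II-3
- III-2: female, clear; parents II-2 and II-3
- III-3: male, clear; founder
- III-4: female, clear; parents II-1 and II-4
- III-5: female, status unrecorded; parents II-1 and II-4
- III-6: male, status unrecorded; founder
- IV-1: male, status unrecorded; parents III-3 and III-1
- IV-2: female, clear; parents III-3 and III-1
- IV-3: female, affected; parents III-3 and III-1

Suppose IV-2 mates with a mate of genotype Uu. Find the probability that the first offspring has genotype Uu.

1/2

III-3 is clear so carries U and passed u to IV-3 (uu), so III-3 is Uu.
III-1 is clear so carries U and received u from II-2 (uu), so III-1 is Uu.
IV-2 is a clear offspring of III-3 (Uu) × III-1 (Uu), whose cross gives 1/4 UU : 1/2 Uu : 1/4 uu; conditioning on being clear, IV-2 is UU with probability 1/3, Uu with probability 2/3.
Summing over parental genotype combinations, P(offspring has genotype Uu) = 1/3·1/2 + 2/3·1/2 = 1/2.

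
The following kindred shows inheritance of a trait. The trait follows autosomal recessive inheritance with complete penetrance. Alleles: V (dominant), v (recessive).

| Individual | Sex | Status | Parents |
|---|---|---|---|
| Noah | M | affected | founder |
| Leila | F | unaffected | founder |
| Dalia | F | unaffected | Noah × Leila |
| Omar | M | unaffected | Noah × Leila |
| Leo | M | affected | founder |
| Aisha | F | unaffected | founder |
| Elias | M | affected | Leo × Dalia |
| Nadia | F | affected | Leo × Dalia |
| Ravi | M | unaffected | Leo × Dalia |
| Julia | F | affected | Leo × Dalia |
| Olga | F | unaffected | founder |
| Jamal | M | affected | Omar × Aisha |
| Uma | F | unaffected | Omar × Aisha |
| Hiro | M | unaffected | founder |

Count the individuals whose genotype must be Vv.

Obligate heterozygotes: Dalia is unaffected so carries V and received v from Noah (vv), so Dalia is Vv; Omar is unaffected so carries V and received v from Noah (vv), so Omar is Vv; Aisha is unaffected so carries V and passed v to Jamal (vv), so Aisha is Vv; Ravi is unaffected so carries V and received v from Leo (vv), so Ravi is Vv.
Every other individual is either homozygous by phenotype or has at least one consistent homozygous assignment, so the count is 4.

4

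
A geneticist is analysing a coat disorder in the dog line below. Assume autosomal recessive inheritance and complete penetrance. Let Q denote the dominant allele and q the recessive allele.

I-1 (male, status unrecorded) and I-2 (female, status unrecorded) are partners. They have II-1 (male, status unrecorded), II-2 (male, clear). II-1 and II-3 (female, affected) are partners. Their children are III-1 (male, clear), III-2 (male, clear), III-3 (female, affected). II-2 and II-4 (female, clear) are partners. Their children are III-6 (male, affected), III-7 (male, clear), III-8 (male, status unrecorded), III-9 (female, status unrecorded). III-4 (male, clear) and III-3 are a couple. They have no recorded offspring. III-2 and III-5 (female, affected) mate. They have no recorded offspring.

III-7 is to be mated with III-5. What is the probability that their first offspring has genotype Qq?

II-2 is clear so carries Q and passed q to III-6 (qq), so II-2 is Qq.
II-4 is clear so carries Q and passed q to III-6 (qq), so II-4 is Qq.
III-7 is a clear offspring of II-2 (Qq) × II-4 (Qq), whose cross gives 1/4 QQ : 1/2 Qq : 1/4 qq; conditioning on being clear, III-7 is QQ with probability 1/3, Qq with probability 2/3.
III-5 is affected, so III-5 is qq.
Summing over parental genotype combinations, P(offspring has genotype Qq) = 1/3·1 + 2/3·1/2 = 2/3.

2/3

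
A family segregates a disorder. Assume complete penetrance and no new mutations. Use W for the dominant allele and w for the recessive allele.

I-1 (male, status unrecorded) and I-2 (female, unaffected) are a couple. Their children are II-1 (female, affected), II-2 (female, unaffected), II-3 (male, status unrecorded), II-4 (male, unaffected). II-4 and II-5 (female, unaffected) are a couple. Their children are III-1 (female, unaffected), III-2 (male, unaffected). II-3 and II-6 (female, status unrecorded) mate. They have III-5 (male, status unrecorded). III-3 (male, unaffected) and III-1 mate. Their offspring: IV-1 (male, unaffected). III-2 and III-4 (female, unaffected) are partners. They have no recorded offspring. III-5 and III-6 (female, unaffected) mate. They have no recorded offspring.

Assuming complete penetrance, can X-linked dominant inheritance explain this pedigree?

No assignment of genotypes under X-linked dominant satisfies every parent–offspring relationship, so the pedigree is inconsistent.

No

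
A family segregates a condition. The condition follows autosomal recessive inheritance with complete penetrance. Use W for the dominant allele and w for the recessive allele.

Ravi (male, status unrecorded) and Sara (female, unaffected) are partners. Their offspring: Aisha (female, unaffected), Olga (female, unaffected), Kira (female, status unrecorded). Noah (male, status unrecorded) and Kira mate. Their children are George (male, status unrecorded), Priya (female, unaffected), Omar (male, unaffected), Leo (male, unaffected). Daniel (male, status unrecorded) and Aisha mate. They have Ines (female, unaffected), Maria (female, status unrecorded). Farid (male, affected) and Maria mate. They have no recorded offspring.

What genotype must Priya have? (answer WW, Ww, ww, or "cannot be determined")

cannot be determined

Priya's phenotype allows WW or Ww, and no parent or child forces a single allele at both positions; consistent genotype assignments exist with Priya as WW or Ww.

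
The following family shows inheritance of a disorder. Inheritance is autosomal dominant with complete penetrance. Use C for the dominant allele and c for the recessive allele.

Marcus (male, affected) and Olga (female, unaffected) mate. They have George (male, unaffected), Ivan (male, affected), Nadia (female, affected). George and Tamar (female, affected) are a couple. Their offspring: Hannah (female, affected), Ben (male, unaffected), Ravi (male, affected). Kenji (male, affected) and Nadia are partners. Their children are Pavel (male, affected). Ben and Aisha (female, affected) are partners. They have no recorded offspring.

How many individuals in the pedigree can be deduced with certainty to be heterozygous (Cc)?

Obligate heterozygotes: Marcus is affected so carries C and passed c to George (cc), so Marcus is Cc; Ivan is affected so carries C and received c from Olga (cc), so Ivan is Cc; Nadia is affected so carries C and received c from Olga (cc), so Nadia is Cc; Tamar is affected so carries C and passed c to Ben (cc), so Tamar is Cc; Hannah is affected so carries C and received c from George (cc), so Hannah is Cc; Ravi is affected so carries C and received c from George (cc), so Ravi is Cc.
Every other individual is either homozygous by phenotype or has at least one consistent homozygous assignment, so the count is 6.

6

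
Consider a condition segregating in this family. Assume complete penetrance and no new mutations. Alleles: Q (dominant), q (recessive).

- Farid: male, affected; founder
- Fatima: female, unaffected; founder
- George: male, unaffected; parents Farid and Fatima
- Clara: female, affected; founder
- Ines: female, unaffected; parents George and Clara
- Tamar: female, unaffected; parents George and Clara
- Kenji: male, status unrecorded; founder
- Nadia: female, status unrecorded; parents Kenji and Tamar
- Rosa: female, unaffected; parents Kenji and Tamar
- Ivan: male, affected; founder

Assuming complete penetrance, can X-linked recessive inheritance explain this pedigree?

A consistent assignment under X-linked recessive exists: Farid X^q Y, Fatima X^Q X^Q, George X^Q Y, Clara X^q X^q, Ines X^Q X^q, Tamar X^Q X^q, Kenji X^Q Y, Nadia X^Q X^Q, Rosa X^Q X^Q, Ivan X^q Y.
In this assignment every recorded phenotype matches its genotype and every non-founder's genotype is obtainable from its parents' genotypes, so the pedigree is consistent.

Yes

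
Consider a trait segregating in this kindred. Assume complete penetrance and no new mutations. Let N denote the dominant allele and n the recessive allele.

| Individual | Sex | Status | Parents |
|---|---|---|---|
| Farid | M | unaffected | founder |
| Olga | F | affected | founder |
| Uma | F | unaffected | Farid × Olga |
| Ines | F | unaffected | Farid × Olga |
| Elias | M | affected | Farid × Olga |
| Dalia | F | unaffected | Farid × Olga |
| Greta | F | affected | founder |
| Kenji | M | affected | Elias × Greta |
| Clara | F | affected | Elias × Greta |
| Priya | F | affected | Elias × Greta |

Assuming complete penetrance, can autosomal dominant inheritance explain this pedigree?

Yes

A consistent assignment under autosomal dominant exists: Farid nn, Olga Nn, Uma nn, Ines nn, Elias Nn, Dalia nn, Greta NN, Kenji NN, Clara NN, Priya NN.
In this assignment every recorded phenotype matches its genotype and every non-founder's genotype is obtainable from its parents' genotypes, so the pedigree is consistent.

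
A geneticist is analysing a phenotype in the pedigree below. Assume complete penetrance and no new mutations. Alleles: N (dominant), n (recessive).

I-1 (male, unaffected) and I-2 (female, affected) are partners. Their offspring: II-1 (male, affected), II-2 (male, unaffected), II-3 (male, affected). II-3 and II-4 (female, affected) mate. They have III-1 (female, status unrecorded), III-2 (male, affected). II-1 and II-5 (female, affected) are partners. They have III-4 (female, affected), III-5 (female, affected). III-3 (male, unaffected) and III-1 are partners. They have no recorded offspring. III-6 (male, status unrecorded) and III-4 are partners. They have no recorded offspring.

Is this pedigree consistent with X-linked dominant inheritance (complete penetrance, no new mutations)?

Yes

A consistent assignment under X-linked dominant exists: I-1 X^n Y, I-2 X^N X^n, II-1 X^N Y, II-2 X^n Y, II-3 X^N Y, II-4 X^N X^N, II-5 X^N X^N, III-1 X^N X^N, III-2 X^N Y, III-3 X^n Y, III-4 X^N X^N, III-5 X^N X^N, III-6 X^N Y.
In this assignment every recorded phenotype matches its genotype and every non-founder's genotype is obtainable from its parents' genotypes, so the pedigree is consistent.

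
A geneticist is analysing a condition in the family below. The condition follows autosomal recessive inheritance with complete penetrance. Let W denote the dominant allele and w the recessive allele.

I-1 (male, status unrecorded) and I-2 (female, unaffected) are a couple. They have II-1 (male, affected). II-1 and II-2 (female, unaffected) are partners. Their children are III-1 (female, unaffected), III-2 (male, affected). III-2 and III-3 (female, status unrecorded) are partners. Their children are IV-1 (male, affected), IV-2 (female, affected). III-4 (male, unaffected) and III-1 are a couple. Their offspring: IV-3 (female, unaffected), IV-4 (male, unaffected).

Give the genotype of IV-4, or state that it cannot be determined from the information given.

IV-4's phenotype allows WW or Ww, and no parent or child forces a single allele at both positions; consistent genotype assignments exist with IV-4 as WW or Ww.

cannot be determined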